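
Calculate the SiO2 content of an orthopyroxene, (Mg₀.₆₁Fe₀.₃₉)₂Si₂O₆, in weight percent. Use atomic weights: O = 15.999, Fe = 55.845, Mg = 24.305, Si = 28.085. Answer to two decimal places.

53.32 wt%

Molar mass of (Mg₀.₆₁Fe₀.₃₉)₂Si₂O₆ = 1.22·24.305 + 0.78·55.845 + 2·28.085 + 6·15.999 = 225.375 g/mol.
Each formula unit contains 2 Si, equivalent to 2/1 = 2.0000 mol SiO2.
M(SiO2) = 1×28.085 + 2×15.999 = 60.083 g/mol.
Mass of SiO2 per formula unit = 2.0000 × 60.083 = 120.166 g.
SiO2 wt% = 120.166 / 225.375 × 100 = 53.32%.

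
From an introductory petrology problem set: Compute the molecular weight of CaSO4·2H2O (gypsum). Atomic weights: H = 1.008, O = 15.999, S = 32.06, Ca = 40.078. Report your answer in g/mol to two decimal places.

M = 1(40.078) + 1(32.06) + 6(15.999) + 4(1.008)

172.16 g/mol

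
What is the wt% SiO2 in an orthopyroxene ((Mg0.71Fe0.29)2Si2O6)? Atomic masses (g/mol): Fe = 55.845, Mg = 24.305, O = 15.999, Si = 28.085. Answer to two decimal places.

54.85 wt%

M((Mg0.71Fe0.29)2Si2O6) = 219.067 g/mol; M(SiO2) = 60.083 g/mol.
Moles SiO2 per formula unit = 2 Si ÷ 1 = 2.0000.
SiO2 fraction = (2.0000 × 60.083) / 219.067 = 120.166/219.067 = 0.5485.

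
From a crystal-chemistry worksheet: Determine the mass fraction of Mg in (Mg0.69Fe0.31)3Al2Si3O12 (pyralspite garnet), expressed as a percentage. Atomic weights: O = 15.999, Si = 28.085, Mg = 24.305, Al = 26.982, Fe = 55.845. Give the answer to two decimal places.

Molar mass of (Mg0.69Fe0.31)3Al2Si3O12: 2.07·24.305 + 0.93·55.845 + 2·26.982 + 3·28.085 + 12·15.999 = 432.454 g/mol.
Mass of Mg per formula unit: 2.07 × 24.305 = 50.311 g.
Weight fraction Mg = 50.311 / 432.454 = 0.1163.

11.63 wt%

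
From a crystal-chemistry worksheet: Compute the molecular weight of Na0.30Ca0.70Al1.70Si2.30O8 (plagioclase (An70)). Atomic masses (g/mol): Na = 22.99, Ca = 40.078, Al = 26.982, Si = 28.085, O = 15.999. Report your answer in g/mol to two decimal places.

273.41 g/mol

M = 0.30(22.99) + 0.70(40.078) + 1.70(26.982) + 2.30(28.085) + 8(15.999)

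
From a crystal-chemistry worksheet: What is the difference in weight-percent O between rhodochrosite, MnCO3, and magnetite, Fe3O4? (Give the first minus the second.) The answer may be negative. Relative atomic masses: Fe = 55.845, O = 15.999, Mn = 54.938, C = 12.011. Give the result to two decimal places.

14.12 percentage points

M(MnCO3) = 114.946 g/mol, so wt% O = 47.997/114.946 × 100 = 41.76%.
M(Fe3O4) = 231.531 g/mol, so wt% O = 63.996/231.531 × 100 = 27.64%.
41.76 − 27.64 = 14.12 pp.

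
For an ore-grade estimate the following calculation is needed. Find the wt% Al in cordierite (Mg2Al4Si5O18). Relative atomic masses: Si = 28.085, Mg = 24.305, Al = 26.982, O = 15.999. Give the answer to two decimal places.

18.45 wt%

Molar mass of Mg2Al4Si5O18: 2*24.305 + 4*26.982 + 5*28.085 + 18*15.999 = 584.945 g/mol.
Mass of Al per formula unit: 4 × 26.982 = 107.928 g.
Weight fraction Al = 107.928 / 584.945 = 0.1845.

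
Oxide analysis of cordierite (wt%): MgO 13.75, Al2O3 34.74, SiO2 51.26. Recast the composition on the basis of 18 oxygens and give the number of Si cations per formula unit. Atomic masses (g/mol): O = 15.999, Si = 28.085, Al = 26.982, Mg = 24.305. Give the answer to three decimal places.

MgO (M=40.304): mol = 0.34116; Mg = 0.34116, O = 0.34116.
Al2O3 (M=101.961): mol = 0.34072; Al = 0.68144, O = 1.02216.
SiO2 (M=60.083): mol = 0.85315; Si = 0.85315, O = 1.70630.
ΣO = 3.06962; factor = 18/ΣO = 5.86392.
Si apfu = 0.85315 × 5.86392 = 5.003.

5.003 Si apfu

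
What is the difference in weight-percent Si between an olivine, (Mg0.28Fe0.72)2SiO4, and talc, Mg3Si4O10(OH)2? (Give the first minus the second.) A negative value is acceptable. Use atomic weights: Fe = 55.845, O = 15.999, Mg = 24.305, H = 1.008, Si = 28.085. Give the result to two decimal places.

Si in (Mg0.28Fe0.72)2SiO4: molar mass 186.109 g/mol; 1×28.085 = 28.085 g → 15.09 wt%.
Si in Mg3Si4O10(OH)2: molar mass 379.259 g/mol; 4×28.085 = 112.340 g → 29.62 wt%.
Difference = 15.09 − 29.62 = -14.53 percentage points.

-14.53 percentage points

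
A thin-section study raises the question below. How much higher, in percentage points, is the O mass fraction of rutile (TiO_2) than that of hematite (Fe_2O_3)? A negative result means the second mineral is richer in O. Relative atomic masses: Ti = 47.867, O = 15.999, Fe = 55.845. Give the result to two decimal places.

First mineral: 31.998 g O in 79.865 g formula = 40.07 wt% O.
Second mineral: 47.997 g O in 159.687 g formula = 30.06 wt% O.
40.07% − 30.06% gives a difference of 10.01 percentage points.

10.01 percentage points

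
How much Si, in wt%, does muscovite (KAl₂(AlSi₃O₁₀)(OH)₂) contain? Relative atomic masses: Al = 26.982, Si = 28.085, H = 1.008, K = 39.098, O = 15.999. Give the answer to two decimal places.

21.15 wt%

Formula mass = 1*39.098 + 3*26.982 + 3*28.085 + 12*15.999 + 2*1.008 = 398.303 g/mol, of which 84.255 g is Si.
So Si makes up 84.255/398.303 = 0.2115 of the mass, i.e. 21.15%.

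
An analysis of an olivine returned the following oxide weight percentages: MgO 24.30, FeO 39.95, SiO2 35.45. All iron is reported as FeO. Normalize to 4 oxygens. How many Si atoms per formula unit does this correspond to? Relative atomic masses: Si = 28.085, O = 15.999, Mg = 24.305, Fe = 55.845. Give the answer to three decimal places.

24.30 wt% MgO ÷ 40.304 g/mol = 0.60292 mol, giving 0.60292 Mg and 0.60292 O.
39.95 wt% FeO ÷ 71.844 g/mol = 0.55607 mol, giving 0.55607 Fe and 0.55607 O.
35.45 wt% SiO2 ÷ 60.083 g/mol = 0.59002 mol, giving 0.59002 Si and 1.18004 O.
Oxygen sums to 2.33903; scaling by 4/2.33903 = 1.71011 puts the formula on 4 O.
Si: 0.59002 × 1.71011 = 1.009 atoms per formula unit.

1.009 Si apfu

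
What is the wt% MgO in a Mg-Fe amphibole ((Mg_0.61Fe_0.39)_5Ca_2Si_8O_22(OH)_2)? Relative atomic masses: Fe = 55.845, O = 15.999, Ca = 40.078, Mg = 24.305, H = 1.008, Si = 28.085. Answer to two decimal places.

14.07 wt%

Molar mass of (Mg_0.61Fe_0.39)_5Ca_2Si_8O_22(OH)_2 = 3.05×24.305 + 1.95×55.845 + 2×40.078 + 8×28.085 + 24×15.999 + 2×1.008 = 873.856 g/mol.
Each formula unit contains 3.05 Mg, equivalent to 3.05/1 = 3.0500 mol MgO.
M(MgO) = 1×24.305 + 1×15.999 = 40.304 g/mol.
Mass of MgO per formula unit = 3.0500 × 40.304 = 122.927 g.
MgO wt% = 122.927 / 873.856 × 100 = 14.07%.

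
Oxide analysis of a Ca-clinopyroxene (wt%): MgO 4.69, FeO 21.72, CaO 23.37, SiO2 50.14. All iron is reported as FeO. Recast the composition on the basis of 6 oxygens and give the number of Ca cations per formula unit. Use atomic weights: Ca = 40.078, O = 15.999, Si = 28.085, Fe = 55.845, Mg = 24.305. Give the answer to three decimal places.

0.998 Ca apfu

MgO (M=40.304): mol = 0.11637; Mg = 0.11637, O = 0.11637.
FeO (M=71.844): mol = 0.30232; Fe = 0.30232, O = 0.30232.
CaO (M=56.077): mol = 0.41675; Ca = 0.41675, O = 0.41675.
SiO2 (M=60.083): mol = 0.83451; Si = 0.83451, O = 1.66902.
ΣO = 2.50446; factor = 6/ΣO = 2.39573.
Ca apfu = 0.41675 × 2.39573 = 0.998.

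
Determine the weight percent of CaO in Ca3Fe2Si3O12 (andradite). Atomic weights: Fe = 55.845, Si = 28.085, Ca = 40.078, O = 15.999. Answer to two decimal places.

33.11 wt%

Molar mass of Ca3Fe2Si3O12 = 3·40.078 + 2·55.845 + 3·28.085 + 12·15.999 = 508.167 g/mol.
Each formula unit contains 3 Ca, equivalent to 3/1 = 3.0000 mol CaO.
M(CaO) = 1×40.078 + 1×15.999 = 56.077 g/mol.
Mass of CaO per formula unit = 3.0000 × 56.077 = 168.231 g.
CaO wt% = 168.231 / 508.167 × 100 = 33.11%.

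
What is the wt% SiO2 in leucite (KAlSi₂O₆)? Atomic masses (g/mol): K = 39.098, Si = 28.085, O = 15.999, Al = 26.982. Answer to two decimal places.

Molar mass of KAlSi₂O₆ = 1·39.098 + 1·26.982 + 2·28.085 + 6·15.999 = 218.244 g/mol.
Each formula unit contains 2 Si, equivalent to 2/1 = 2.0000 mol SiO2.
M(SiO2) = 1×28.085 + 2×15.999 = 60.083 g/mol.
Mass of SiO2 per formula unit = 2.0000 × 60.083 = 120.166 g.
SiO2 wt% = 120.166 / 218.244 × 100 = 55.06%.

55.06 wt%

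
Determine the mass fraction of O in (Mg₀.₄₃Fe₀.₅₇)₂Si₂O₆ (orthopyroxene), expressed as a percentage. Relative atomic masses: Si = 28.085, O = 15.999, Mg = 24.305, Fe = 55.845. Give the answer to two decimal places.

40.55 weight percent

M((Mg₀.₄₃Fe₀.₅₇)₂Si₂O₆) = 236.730 g/mol.
O contributes 6 × 15.999 = 95.994 g per mole.
95.994/236.730 = 0.4055 → 40.55%.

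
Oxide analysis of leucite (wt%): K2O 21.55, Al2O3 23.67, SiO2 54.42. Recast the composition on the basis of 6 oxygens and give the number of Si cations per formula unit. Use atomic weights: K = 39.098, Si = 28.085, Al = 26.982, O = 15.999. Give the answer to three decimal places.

21.55 wt% K2O ÷ 94.195 g/mol = 0.22878 mol, giving 0.45756 K and 0.22878 O.
23.67 wt% Al2O3 ÷ 101.961 g/mol = 0.23215 mol, giving 0.46430 Al and 0.69645 O.
54.42 wt% SiO2 ÷ 60.083 g/mol = 0.90575 mol, giving 0.90575 Si and 1.81150 O.
Oxygen sums to 2.73673; scaling by 6/2.73673 = 2.19240 puts the formula on 6 O.
Si: 0.90575 × 2.19240 = 1.986 atoms per formula unit.

1.986 Si apfu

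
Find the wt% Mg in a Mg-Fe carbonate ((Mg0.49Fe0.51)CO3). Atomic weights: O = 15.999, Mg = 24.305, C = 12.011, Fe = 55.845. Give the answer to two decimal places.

Molar mass of (Mg0.49Fe0.51)CO3: 0.49×24.305 + 0.51×55.845 + 1×12.011 + 3×15.999 = 100.398 g/mol.
Mass of Mg per formula unit: 0.49 × 24.305 = 11.909 g.
Weight fraction Mg = 11.909 / 100.398 = 0.1186.

11.86 wt%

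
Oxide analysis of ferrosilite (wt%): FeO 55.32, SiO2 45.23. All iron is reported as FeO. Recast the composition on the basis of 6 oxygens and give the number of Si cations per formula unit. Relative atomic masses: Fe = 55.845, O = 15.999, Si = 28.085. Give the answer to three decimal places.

FeO (M=71.844): mol = 0.77000; Fe = 0.77000, O = 0.77000.
SiO2 (M=60.083): mol = 0.75279; Si = 0.75279, O = 1.50558.
ΣO = 2.27558; factor = 6/ΣO = 2.63669.
Si apfu = 0.75279 × 2.63669 = 1.985.

1.985 Si apfu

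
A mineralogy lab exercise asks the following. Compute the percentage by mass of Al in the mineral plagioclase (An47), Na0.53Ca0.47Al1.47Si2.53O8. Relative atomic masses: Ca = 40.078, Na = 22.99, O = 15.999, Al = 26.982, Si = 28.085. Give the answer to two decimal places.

Formula mass = 0.53×22.99 + 0.47×40.078 + 1.47×26.982 + 2.53×28.085 + 8×15.999 = 269.732 g/mol, of which 39.664 g is Al.
So Al makes up 39.664/269.732 = 0.1470 of the mass, i.e. 14.70%.

14.70 weight percent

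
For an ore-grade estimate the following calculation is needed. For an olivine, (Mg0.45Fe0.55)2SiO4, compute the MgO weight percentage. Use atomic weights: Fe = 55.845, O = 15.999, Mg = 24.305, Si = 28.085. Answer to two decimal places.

20.68 wt%

Molar mass of (Mg0.45Fe0.55)2SiO4 = 0.90×24.305 + 1.10×55.845 + 1×28.085 + 4×15.999 = 175.385 g/mol.
Each formula unit contains 0.90 Mg, equivalent to 0.90/1 = 0.9000 mol MgO.
M(MgO) = 1×24.305 + 1×15.999 = 40.304 g/mol.
Mass of MgO per formula unit = 0.9000 × 40.304 = 36.274 g.
MgO wt% = 36.274 / 175.385 × 100 = 20.68%.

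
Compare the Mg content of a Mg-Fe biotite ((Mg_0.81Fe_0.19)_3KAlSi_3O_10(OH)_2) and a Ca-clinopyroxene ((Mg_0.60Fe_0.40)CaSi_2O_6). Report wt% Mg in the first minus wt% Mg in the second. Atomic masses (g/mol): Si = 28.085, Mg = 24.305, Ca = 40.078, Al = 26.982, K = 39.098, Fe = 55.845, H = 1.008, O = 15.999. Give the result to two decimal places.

M((Mg_0.81Fe_0.19)_3KAlSi_3O_10(OH)_2) = 435.232 g/mol, so wt% Mg = 59.061/435.232 × 100 = 13.57%.
M((Mg_0.60Fe_0.40)CaSi_2O_6) = 229.163 g/mol, so wt% Mg = 14.583/229.163 × 100 = 6.36%.
13.57 − 6.36 = 7.21 pp.

7.21 percentage points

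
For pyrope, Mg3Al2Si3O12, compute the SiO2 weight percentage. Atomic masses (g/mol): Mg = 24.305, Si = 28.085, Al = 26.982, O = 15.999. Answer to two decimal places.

Molar mass of Mg3Al2Si3O12 = 3×24.305 + 2×26.982 + 3×28.085 + 12×15.999 = 403.122 g/mol.
Each formula unit contains 3 Si, equivalent to 3/1 = 3.0000 mol SiO2.
M(SiO2) = 1×28.085 + 2×15.999 = 60.083 g/mol.
Mass of SiO2 per formula unit = 3.0000 × 60.083 = 180.249 g.
SiO2 wt% = 180.249 / 403.122 × 100 = 44.71%.

44.71 wt%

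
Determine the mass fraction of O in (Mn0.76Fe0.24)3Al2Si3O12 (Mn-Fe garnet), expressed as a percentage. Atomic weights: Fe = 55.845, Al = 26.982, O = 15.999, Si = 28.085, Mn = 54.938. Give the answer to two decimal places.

M((Mn0.76Fe0.24)3Al2Si3O12) = 495.674 g/mol.
O contributes 12 × 15.999 = 191.988 g per mole.
191.988/495.674 = 0.3873 → 38.73%.

38.73 wt%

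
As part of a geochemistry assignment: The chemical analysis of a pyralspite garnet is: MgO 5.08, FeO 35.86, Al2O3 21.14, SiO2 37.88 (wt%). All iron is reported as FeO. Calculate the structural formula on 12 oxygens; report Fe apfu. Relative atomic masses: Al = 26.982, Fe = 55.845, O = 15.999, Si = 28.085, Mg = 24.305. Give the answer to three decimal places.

2.388 Fe apfu

5.08 wt% MgO ÷ 40.304 g/mol = 0.12604 mol, giving 0.12604 Mg and 0.12604 O.
35.86 wt% FeO ÷ 71.844 g/mol = 0.49914 mol, giving 0.49914 Fe and 0.49914 O.
21.14 wt% Al2O3 ÷ 101.961 g/mol = 0.20733 mol, giving 0.41466 Al and 0.62199 O.
37.88 wt% SiO2 ÷ 60.083 g/mol = 0.63046 mol, giving 0.63046 Si and 1.26092 O.
Oxygen sums to 2.50809; scaling by 12/2.50809 = 4.78452 puts the formula on 12 O.
Fe: 0.49914 × 4.78452 = 2.388 atoms per formula unit.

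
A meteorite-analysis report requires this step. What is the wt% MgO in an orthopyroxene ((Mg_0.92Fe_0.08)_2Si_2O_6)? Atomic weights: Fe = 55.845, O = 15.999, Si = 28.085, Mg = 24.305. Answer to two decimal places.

M((Mg_0.92Fe_0.08)_2Si_2O_6) = 205.820 g/mol; M(MgO) = 40.304 g/mol.
Moles MgO per formula unit = 1.84 Mg ÷ 1 = 1.8400.
MgO fraction = (1.8400 × 40.304) / 205.820 = 74.159/205.820 = 0.3603.

36.03 wt%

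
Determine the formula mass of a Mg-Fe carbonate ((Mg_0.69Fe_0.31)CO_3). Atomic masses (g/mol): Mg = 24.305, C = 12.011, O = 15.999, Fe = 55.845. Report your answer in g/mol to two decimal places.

94.09 g/mol

The formula mass is the sum 0.69(24.305) + 0.31(55.845) + 1(12.011) + 3(15.999).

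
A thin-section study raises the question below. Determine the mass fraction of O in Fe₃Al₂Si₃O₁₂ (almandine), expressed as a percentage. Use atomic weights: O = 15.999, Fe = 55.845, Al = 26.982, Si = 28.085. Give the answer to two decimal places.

Formula mass = 3·55.845 + 2·26.982 + 3·28.085 + 12·15.999 = 497.742 g/mol, of which 191.988 g is O.
So O makes up 191.988/497.742 = 0.3857 of the mass, i.e. 38.57%.

38.57 weight percent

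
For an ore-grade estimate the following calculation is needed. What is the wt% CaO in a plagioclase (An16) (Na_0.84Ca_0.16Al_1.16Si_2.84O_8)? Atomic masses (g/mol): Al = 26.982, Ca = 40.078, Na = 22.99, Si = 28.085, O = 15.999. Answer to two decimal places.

Molar mass of Na_0.84Ca_0.16Al_1.16Si_2.84O_8 = 0.84·22.99 + 0.16·40.078 + 1.16·26.982 + 2.84·28.085 + 8·15.999 = 264.777 g/mol.
Each formula unit contains 0.16 Ca, equivalent to 0.16/1 = 0.1600 mol CaO.
M(CaO) = 1×40.078 + 1×15.999 = 56.077 g/mol.
Mass of CaO per formula unit = 0.1600 × 56.077 = 8.972 g.
CaO wt% = 8.972 / 264.777 × 100 = 3.39%.

3.39 wt%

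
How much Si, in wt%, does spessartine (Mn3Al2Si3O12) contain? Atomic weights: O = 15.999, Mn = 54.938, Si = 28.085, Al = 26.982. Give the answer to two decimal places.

Formula mass = 3×54.938 + 2×26.982 + 3×28.085 + 12×15.999 = 495.021 g/mol, of which 84.255 g is Si.
So Si makes up 84.255/495.021 = 0.1702 of the mass, i.e. 17.02%.

17.02 wt%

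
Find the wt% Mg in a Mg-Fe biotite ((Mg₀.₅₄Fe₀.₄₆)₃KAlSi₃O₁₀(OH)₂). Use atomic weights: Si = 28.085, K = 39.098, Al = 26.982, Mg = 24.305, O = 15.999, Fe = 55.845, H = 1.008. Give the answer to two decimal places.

Formula mass = 1.62*24.305 + 1.38*55.845 + 1*39.098 + 1*26.982 + 3*28.085 + 12*15.999 + 2*1.008 = 460.779 g/mol, of which 39.374 g is Mg.
So Mg makes up 39.374/460.779 = 0.0855 of the mass, i.e. 8.55%.

8.55 weight percent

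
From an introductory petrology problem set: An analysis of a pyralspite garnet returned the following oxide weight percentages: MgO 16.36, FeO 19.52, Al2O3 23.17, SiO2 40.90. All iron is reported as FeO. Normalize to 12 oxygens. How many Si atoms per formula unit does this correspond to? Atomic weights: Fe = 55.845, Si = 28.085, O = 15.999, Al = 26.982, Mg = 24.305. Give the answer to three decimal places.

MgO: 16.36/40.304 = 0.40592 mol → 0.40592 mol Mg, 0.40592 mol O.
FeO: 19.52/71.844 = 0.27170 mol → 0.27170 mol Fe, 0.27170 mol O.
Al2O3: 23.17/101.961 = 0.22724 mol → 0.45448 mol Al, 0.68172 mol O.
SiO2: 40.90/60.083 = 0.68072 mol → 0.68072 mol Si, 1.36144 mol O.
Total oxygen = 2.72078 mol. Normalization factor = 12/2.72078 = 4.41050.
Si per 12 O = 0.68072 × 4.41050 = 3.002.

3.002 Si apfu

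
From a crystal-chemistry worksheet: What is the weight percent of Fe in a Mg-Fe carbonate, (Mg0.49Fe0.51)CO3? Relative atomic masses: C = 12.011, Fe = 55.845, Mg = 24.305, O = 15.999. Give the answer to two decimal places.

28.37 mass %

Formula mass = 0.49·24.305 + 0.51·55.845 + 1·12.011 + 3·15.999 = 100.398 g/mol, of which 28.481 g is Fe.
So Fe makes up 28.481/100.398 = 0.2837 of the mass, i.e. 28.37%.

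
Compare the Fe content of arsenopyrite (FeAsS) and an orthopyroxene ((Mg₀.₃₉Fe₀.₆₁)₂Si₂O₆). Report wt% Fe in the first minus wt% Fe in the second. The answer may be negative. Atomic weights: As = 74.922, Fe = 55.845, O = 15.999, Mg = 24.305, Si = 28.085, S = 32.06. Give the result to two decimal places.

First mineral: 55.845 g Fe in 162.827 g formula = 34.30 wt% Fe.
Second mineral: 68.131 g Fe in 239.253 g formula = 28.48 wt% Fe.
34.30% − 28.48% gives a difference of 5.82 percentage points.

5.82 percentage points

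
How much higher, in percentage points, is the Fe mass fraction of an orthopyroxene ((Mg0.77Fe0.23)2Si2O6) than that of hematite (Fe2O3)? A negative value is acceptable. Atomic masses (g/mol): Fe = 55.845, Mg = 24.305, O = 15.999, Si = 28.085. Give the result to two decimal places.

-58.01 percentage points

First mineral: 25.689 g Fe in 215.282 g formula = 11.93 wt% Fe.
Second mineral: 111.690 g Fe in 159.687 g formula = 69.94 wt% Fe.
11.93% − 69.94% gives a difference of -58.01 percentage points.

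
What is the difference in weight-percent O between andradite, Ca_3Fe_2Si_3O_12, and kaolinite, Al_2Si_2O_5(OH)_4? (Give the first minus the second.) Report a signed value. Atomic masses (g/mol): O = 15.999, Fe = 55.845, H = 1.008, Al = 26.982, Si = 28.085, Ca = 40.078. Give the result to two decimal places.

-18.00 percentage points

M(Ca_3Fe_2Si_3O_12) = 508.167 g/mol, so wt% O = 191.988/508.167 × 100 = 37.78%.
M(Al_2Si_2O_5(OH)_4) = 258.157 g/mol, so wt% O = 143.991/258.157 × 100 = 55.78%.
37.78 − 55.78 = -18.00 pp.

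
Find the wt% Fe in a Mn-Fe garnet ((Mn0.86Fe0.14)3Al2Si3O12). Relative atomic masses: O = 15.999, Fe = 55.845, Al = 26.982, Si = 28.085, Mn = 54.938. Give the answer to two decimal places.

4.73 weight percent

Molar mass of (Mn0.86Fe0.14)3Al2Si3O12: 2.58·54.938 + 0.42·55.845 + 2·26.982 + 3·28.085 + 12·15.999 = 495.402 g/mol.
Mass of Fe per formula unit: 0.42 × 55.845 = 23.455 g.
Weight fraction Fe = 23.455 / 495.402 = 0.0473.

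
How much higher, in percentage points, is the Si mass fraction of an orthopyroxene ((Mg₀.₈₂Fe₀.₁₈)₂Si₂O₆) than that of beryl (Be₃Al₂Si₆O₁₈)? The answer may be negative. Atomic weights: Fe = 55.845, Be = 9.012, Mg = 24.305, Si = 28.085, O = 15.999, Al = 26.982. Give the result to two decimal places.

-4.87 percentage points

First mineral: 56.170 g Si in 212.128 g formula = 26.48 wt% Si.
Second mineral: 168.510 g Si in 537.492 g formula = 31.35 wt% Si.
26.48% − 31.35% gives a difference of -4.87 percentage points.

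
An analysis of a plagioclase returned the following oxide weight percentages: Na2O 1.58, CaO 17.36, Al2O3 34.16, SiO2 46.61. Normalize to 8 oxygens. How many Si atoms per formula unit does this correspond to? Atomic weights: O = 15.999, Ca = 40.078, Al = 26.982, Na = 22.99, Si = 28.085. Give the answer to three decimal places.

2.146 Si apfu

Na2O (M=61.979): mol = 0.02549; Na = 0.05098, O = 0.02549.
CaO (M=56.077): mol = 0.30957; Ca = 0.30957, O = 0.30957.
Al2O3 (M=101.961): mol = 0.33503; Al = 0.67006, O = 1.00509.
SiO2 (M=60.083): mol = 0.77576; Si = 0.77576, O = 1.55152.
ΣO = 2.89167; factor = 8/ΣO = 2.76657.
Si apfu = 0.77576 × 2.76657 = 2.146.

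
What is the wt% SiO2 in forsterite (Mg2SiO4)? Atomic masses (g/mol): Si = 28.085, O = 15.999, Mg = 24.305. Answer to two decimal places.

42.71 wt%

Formula mass = 140.691 g/mol.
1 Si → 1.0000 mol SiO2 per formula unit; M(SiO2) = 60.083, so SiO2 mass = 60.083 g.
60.083/140.691 × 100 = 42.71 wt%.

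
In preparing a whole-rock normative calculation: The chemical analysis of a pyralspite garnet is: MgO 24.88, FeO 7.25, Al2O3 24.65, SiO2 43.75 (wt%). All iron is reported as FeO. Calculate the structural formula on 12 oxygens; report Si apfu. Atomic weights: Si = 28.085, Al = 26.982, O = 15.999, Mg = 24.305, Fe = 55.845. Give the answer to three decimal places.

24.88 wt% MgO ÷ 40.304 g/mol = 0.61731 mol, giving 0.61731 Mg and 0.61731 O.
7.25 wt% FeO ÷ 71.844 g/mol = 0.10091 mol, giving 0.10091 Fe and 0.10091 O.
24.65 wt% Al2O3 ÷ 101.961 g/mol = 0.24176 mol, giving 0.48352 Al and 0.72528 O.
43.75 wt% SiO2 ÷ 60.083 g/mol = 0.72816 mol, giving 0.72816 Si and 1.45632 O.
Oxygen sums to 2.89982; scaling by 12/2.89982 = 4.13819 puts the formula on 12 O.
Si: 0.72816 × 4.13819 = 3.013 atoms per formula unit.

3.013 Si apfu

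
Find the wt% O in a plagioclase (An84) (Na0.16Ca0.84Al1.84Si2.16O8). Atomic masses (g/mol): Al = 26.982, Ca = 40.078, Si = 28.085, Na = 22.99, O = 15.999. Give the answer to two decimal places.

Formula mass = 0.16*22.99 + 0.84*40.078 + 1.84*26.982 + 2.16*28.085 + 8*15.999 = 275.646 g/mol, of which 127.992 g is O.
So O makes up 127.992/275.646 = 0.4643 of the mass, i.e. 46.43%.

46.43 wt%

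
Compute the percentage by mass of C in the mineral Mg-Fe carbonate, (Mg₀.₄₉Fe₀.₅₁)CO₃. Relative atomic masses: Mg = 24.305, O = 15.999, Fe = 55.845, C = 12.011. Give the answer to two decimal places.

M((Mg₀.₄₉Fe₀.₅₁)CO₃) = 100.398 g/mol.
C contributes 1 × 12.011 = 12.011 g per mole.
12.011/100.398 = 0.1196 → 11.96%.

11.96 weight percent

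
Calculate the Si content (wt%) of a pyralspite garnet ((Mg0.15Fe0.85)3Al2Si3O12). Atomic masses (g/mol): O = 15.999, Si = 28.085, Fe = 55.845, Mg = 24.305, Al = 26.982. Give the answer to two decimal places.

Molar mass of (Mg0.15Fe0.85)3Al2Si3O12: 0.45*24.305 + 2.55*55.845 + 2*26.982 + 3*28.085 + 12*15.999 = 483.549 g/mol.
Mass of Si per formula unit: 3 × 28.085 = 84.255 g.
Weight fraction Si = 84.255 / 483.549 = 0.1742.

17.42 wt%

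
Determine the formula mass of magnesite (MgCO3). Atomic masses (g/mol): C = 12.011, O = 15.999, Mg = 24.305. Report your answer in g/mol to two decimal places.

Mg: 1 × 24.305 = 24.3050
C: 1 × 12.011 = 12.0110
O: 3 × 15.999 = 47.9970
Summing the contributions gives the formula mass.

84.31 g/mol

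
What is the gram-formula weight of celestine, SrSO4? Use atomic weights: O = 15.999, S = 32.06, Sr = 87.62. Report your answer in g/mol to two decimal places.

The formula mass is the sum 1(87.62) + 1(32.06) + 4(15.999).

183.68 g/mol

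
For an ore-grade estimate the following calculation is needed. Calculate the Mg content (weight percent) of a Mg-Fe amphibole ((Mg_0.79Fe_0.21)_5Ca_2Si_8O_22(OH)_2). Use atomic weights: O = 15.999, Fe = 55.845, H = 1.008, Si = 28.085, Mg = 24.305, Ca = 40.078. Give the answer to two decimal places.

M((Mg_0.79Fe_0.21)_5Ca_2Si_8O_22(OH)_2) = 845.470 g/mol.
Mg contributes 3.95 × 24.305 = 96.005 g per mole.
96.005/845.470 = 0.1136 → 11.36%.

11.36 weight percent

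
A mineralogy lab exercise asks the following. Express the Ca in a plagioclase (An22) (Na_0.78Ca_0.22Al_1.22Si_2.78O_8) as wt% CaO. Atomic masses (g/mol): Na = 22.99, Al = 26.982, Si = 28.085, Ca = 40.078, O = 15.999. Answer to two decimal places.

4.64 wt%

M(Na_0.78Ca_0.22Al_1.22Si_2.78O_8) = 265.736 g/mol; M(CaO) = 56.077 g/mol.
Moles CaO per formula unit = 0.22 Ca ÷ 1 = 0.2200.
CaO fraction = (0.2200 × 56.077) / 265.736 = 12.337/265.736 = 0.0464.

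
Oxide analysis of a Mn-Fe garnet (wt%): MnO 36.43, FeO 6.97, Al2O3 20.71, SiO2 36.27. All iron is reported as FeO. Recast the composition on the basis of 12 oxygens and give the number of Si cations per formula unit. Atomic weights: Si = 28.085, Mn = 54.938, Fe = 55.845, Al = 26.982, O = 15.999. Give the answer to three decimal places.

2.984 Si apfu

MnO (M=70.937): mol = 0.51355; Mn = 0.51355, O = 0.51355.
FeO (M=71.844): mol = 0.09702; Fe = 0.09702, O = 0.09702.
Al2O3 (M=101.961): mol = 0.20312; Al = 0.40624, O = 0.60936.
SiO2 (M=60.083): mol = 0.60366; Si = 0.60366, O = 1.20732.
ΣO = 2.42725; factor = 12/ΣO = 4.94387.
Si apfu = 0.60366 × 4.94387 = 2.984.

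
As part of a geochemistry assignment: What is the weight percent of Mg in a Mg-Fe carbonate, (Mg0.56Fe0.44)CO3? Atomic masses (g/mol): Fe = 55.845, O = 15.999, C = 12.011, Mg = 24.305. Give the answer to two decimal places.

13.86 weight percent

Formula mass = 0.56×24.305 + 0.44×55.845 + 1×12.011 + 3×15.999 = 98.191 g/mol, of which 13.611 g is Mg.
So Mg makes up 13.611/98.191 = 0.1386 of the mass, i.e. 13.86%.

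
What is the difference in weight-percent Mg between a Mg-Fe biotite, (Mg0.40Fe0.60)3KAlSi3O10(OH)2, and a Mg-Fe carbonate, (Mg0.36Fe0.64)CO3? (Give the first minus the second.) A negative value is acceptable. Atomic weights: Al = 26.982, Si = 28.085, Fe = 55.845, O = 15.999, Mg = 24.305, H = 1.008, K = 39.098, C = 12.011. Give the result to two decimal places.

-2.22 percentage points

M((Mg0.40Fe0.60)3KAlSi3O10(OH)2) = 474.026 g/mol, so wt% Mg = 29.166/474.026 × 100 = 6.15%.
M((Mg0.36Fe0.64)CO3) = 104.499 g/mol, so wt% Mg = 8.750/104.499 × 100 = 8.37%.
6.15 − 8.37 = -2.22 pp.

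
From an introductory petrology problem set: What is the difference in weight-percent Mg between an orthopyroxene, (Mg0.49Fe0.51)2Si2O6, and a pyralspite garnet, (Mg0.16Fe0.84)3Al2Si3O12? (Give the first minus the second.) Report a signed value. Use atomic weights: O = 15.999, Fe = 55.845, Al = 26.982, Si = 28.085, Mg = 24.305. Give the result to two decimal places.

First mineral: 23.819 g Mg in 232.945 g formula = 10.23 wt% Mg.
Second mineral: 11.666 g Mg in 482.603 g formula = 2.42 wt% Mg.
10.23% − 2.42% gives a difference of 7.81 percentage points.

7.81 percentage points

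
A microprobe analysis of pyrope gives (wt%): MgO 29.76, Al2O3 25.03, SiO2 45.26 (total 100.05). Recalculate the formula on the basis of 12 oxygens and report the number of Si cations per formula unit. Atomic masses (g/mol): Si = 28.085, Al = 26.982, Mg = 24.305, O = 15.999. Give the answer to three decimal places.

29.76 wt% MgO ÷ 40.304 g/mol = 0.73839 mol, giving 0.73839 Mg and 0.73839 O.
25.03 wt% Al2O3 ÷ 101.961 g/mol = 0.24549 mol, giving 0.49098 Al and 0.73647 O.
45.26 wt% SiO2 ÷ 60.083 g/mol = 0.75329 mol, giving 0.75329 Si and 1.50658 O.
Oxygen sums to 2.98144; scaling by 12/2.98144 = 4.02490 puts the formula on 12 O.
Si: 0.75329 × 4.02490 = 3.032 atoms per formula unit.

3.032 Si apfu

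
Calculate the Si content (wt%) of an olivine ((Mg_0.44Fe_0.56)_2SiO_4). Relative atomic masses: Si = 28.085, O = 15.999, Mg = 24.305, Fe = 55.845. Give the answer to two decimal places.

15.96 wt%

Molar mass of (Mg_0.44Fe_0.56)_2SiO_4: 0.88×24.305 + 1.12×55.845 + 1×28.085 + 4×15.999 = 176.016 g/mol.
Mass of Si per formula unit: 1 × 28.085 = 28.085 g.
Weight fraction Si = 28.085 / 176.016 = 0.1596.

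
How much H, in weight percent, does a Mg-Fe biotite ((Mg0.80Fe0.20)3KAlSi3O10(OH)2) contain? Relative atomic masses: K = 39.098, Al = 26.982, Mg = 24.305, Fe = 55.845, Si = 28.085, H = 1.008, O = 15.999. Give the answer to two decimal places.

0.46 weight percent

Molar mass of (Mg0.80Fe0.20)3KAlSi3O10(OH)2: 2.40×24.305 + 0.60×55.845 + 1×39.098 + 1×26.982 + 3×28.085 + 12×15.999 + 2×1.008 = 436.178 g/mol.
Mass of H per formula unit: 2 × 1.008 = 2.016 g.
Weight fraction H = 2.016 / 436.178 = 0.0046.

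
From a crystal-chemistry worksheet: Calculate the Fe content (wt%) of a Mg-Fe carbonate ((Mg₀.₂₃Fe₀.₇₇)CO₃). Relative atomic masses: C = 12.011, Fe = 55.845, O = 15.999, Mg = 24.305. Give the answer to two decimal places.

Molar mass of (Mg₀.₂₃Fe₀.₇₇)CO₃: 0.23*24.305 + 0.77*55.845 + 1*12.011 + 3*15.999 = 108.599 g/mol.
Mass of Fe per formula unit: 0.77 × 55.845 = 43.001 g.
Weight fraction Fe = 43.001 / 108.599 = 0.3960.

39.60 wt%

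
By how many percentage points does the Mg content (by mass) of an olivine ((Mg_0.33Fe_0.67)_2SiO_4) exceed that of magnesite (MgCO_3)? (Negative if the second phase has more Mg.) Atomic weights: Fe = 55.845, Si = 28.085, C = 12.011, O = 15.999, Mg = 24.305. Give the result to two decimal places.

-20.06 percentage points

Mg in (Mg_0.33Fe_0.67)_2SiO_4: molar mass 182.955 g/mol; 0.66×24.305 = 16.041 g → 8.77 wt%.
Mg in MgCO_3: molar mass 84.313 g/mol; 1×24.305 = 24.305 g → 28.83 wt%.
Difference = 8.77 − 28.83 = -20.06 percentage points.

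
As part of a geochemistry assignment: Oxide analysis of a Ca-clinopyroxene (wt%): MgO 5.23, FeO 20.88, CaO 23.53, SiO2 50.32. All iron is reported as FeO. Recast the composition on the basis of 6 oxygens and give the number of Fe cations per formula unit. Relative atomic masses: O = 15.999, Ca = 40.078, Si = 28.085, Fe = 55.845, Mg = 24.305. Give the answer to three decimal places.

0.693 Fe apfu

MgO: 5.23/40.304 = 0.12976 mol → 0.12976 mol Mg, 0.12976 mol O.
FeO: 20.88/71.844 = 0.29063 mol → 0.29063 mol Fe, 0.29063 mol O.
CaO: 23.53/56.077 = 0.41960 mol → 0.41960 mol Ca, 0.41960 mol O.
SiO2: 50.32/60.083 = 0.83751 mol → 0.83751 mol Si, 1.67502 mol O.
Total oxygen = 2.51501 mol. Normalization factor = 6/2.51501 = 2.38568.
Fe per 6 O = 0.29063 × 2.38568 = 0.693.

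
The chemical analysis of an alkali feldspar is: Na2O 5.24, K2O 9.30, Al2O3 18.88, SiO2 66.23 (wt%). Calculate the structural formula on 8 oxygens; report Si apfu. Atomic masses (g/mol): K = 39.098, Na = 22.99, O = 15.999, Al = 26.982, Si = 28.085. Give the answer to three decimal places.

Na2O: 5.24/61.979 = 0.08454 mol → 0.16908 mol Na, 0.08454 mol O.
K2O: 9.30/94.195 = 0.09873 mol → 0.19746 mol K, 0.09873 mol O.
Al2O3: 18.88/101.961 = 0.18517 mol → 0.37034 mol Al, 0.55551 mol O.
SiO2: 66.23/60.083 = 1.10231 mol → 1.10231 mol Si, 2.20462 mol O.
Total oxygen = 2.94340 mol. Normalization factor = 8/2.94340 = 2.71795.
Si per 8 O = 1.10231 × 2.71795 = 2.996.

2.996 Si apfu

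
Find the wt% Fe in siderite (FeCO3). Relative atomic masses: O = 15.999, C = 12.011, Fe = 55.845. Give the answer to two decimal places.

Formula mass = 1*55.845 + 1*12.011 + 3*15.999 = 115.853 g/mol, of which 55.845 g is Fe.
So Fe makes up 55.845/115.853 = 0.4820 of the mass, i.e. 48.20%.

48.20 weight percent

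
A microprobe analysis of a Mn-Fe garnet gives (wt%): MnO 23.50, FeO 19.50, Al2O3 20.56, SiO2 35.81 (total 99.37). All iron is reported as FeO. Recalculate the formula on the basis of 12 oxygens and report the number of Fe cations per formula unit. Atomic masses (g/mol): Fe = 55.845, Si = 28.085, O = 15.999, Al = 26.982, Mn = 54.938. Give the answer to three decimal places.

MnO (M=70.937): mol = 0.33128; Mn = 0.33128, O = 0.33128.
FeO (M=71.844): mol = 0.27142; Fe = 0.27142, O = 0.27142.
Al2O3 (M=101.961): mol = 0.20165; Al = 0.40330, O = 0.60495.
SiO2 (M=60.083): mol = 0.59601; Si = 0.59601, O = 1.19202.
ΣO = 2.39967; factor = 12/ΣO = 5.00069.
Fe apfu = 0.27142 × 5.00069 = 1.357.

1.357 Fe apfu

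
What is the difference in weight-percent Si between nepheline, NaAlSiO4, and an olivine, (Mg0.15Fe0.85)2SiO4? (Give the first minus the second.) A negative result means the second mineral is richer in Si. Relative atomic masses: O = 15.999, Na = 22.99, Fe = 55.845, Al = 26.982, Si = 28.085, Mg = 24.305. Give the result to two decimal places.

First mineral: 28.085 g Si in 142.053 g formula = 19.77 wt% Si.
Second mineral: 28.085 g Si in 194.309 g formula = 14.45 wt% Si.
19.77% − 14.45% gives a difference of 5.32 percentage points.

5.32 percentage points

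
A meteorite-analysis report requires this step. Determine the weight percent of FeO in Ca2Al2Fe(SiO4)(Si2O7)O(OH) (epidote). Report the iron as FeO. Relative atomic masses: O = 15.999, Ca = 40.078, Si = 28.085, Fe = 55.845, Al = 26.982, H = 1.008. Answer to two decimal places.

Formula mass = 483.215 g/mol.
1 Fe → 1.0000 mol FeO per formula unit; M(FeO) = 71.844, so FeO mass = 71.844 g.
71.844/483.215 × 100 = 14.87 wt%.

14.87 wt%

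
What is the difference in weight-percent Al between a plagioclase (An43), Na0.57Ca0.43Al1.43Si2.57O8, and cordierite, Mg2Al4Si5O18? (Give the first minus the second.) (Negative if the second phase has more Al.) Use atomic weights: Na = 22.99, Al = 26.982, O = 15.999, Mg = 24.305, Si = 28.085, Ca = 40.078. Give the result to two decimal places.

-4.11 percentage points

M(Na0.57Ca0.43Al1.43Si2.57O8) = 269.093 g/mol, so wt% Al = 38.584/269.093 × 100 = 14.34%.
M(Mg2Al4Si5O18) = 584.945 g/mol, so wt% Al = 107.928/584.945 × 100 = 18.45%.
14.34 − 18.45 = -4.11 pp.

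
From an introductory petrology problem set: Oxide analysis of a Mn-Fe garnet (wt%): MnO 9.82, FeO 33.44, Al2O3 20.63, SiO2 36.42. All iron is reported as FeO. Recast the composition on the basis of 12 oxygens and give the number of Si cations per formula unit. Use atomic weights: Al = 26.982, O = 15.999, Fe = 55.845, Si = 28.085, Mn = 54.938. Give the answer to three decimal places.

MnO: 9.82/70.937 = 0.13843 mol → 0.13843 mol Mn, 0.13843 mol O.
FeO: 33.44/71.844 = 0.46545 mol → 0.46545 mol Fe, 0.46545 mol O.
Al2O3: 20.63/101.961 = 0.20233 mol → 0.40466 mol Al, 0.60699 mol O.
SiO2: 36.42/60.083 = 0.60616 mol → 0.60616 mol Si, 1.21232 mol O.
Total oxygen = 2.42319 mol. Normalization factor = 12/2.42319 = 4.95215.
Si per 12 O = 0.60616 × 4.95215 = 3.002.

3.002 Si apfu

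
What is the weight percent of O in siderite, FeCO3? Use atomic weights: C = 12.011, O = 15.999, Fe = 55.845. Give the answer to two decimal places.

Formula mass = 1×55.845 + 1×12.011 + 3×15.999 = 115.853 g/mol, of which 47.997 g is O.
So O makes up 47.997/115.853 = 0.4143 of the mass, i.e. 41.43%.

41.43 wt%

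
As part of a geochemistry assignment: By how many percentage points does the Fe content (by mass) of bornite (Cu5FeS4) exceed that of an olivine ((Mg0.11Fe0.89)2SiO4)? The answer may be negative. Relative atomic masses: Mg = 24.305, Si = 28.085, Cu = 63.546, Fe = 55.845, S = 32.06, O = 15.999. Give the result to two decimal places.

-39.37 percentage points

M(Cu5FeS4) = 501.815 g/mol, so wt% Fe = 55.845/501.815 × 100 = 11.13%.
M((Mg0.11Fe0.89)2SiO4) = 196.832 g/mol, so wt% Fe = 99.404/196.832 × 100 = 50.50%.
11.13 − 50.50 = -39.37 pp.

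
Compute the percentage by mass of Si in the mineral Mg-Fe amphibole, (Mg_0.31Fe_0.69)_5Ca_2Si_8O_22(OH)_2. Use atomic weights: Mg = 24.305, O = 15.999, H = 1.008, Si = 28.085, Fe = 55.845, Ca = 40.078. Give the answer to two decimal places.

Molar mass of (Mg_0.31Fe_0.69)_5Ca_2Si_8O_22(OH)_2: 1.55*24.305 + 3.45*55.845 + 2*40.078 + 8*28.085 + 24*15.999 + 2*1.008 = 921.166 g/mol.
Mass of Si per formula unit: 8 × 28.085 = 224.680 g.
Weight fraction Si = 224.680 / 921.166 = 0.2439.

24.39 mass %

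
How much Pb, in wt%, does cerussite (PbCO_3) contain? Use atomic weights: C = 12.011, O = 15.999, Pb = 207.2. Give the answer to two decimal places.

77.54 wt%

Formula mass = 1×207.2 + 1×12.011 + 3×15.999 = 267.208 g/mol, of which 207.200 g is Pb.
So Pb makes up 207.200/267.208 = 0.7754 of the mass, i.e. 77.54%.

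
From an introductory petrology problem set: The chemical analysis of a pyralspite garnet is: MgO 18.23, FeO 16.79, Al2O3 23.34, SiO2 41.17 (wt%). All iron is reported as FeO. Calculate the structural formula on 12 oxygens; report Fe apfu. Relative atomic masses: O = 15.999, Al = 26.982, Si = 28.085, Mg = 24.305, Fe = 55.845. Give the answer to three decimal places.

18.23 wt% MgO ÷ 40.304 g/mol = 0.45231 mol, giving 0.45231 Mg and 0.45231 O.
16.79 wt% FeO ÷ 71.844 g/mol = 0.23370 mol, giving 0.23370 Fe and 0.23370 O.
23.34 wt% Al2O3 ÷ 101.961 g/mol = 0.22891 mol, giving 0.45782 Al and 0.68673 O.
41.17 wt% SiO2 ÷ 60.083 g/mol = 0.68522 mol, giving 0.68522 Si and 1.37044 O.
Oxygen sums to 2.74318; scaling by 12/2.74318 = 4.37449 puts the formula on 12 O.
Fe: 0.23370 × 4.37449 = 1.022 atoms per formula unit.

1.022 Fe apfu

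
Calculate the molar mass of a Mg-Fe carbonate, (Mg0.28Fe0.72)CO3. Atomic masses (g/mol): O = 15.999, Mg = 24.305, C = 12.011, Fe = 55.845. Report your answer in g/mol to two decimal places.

107.02 g/mol

The formula mass is the sum 0.28·24.305 + 0.72·55.845 + 1·12.011 + 3·15.999.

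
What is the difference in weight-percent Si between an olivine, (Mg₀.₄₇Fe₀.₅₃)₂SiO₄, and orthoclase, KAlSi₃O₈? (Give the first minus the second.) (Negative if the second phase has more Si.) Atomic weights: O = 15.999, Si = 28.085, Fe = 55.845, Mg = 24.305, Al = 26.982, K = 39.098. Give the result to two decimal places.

-14.14 percentage points

First mineral: 28.085 g Si in 174.123 g formula = 16.13 wt% Si.
Second mineral: 84.255 g Si in 278.327 g formula = 30.27 wt% Si.
16.13% − 30.27% gives a difference of -14.14 percentage points.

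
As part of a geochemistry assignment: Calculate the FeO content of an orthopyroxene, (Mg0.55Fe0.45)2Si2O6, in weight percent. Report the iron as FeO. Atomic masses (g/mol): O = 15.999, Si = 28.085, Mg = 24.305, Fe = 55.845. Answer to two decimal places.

Molar mass of (Mg0.55Fe0.45)2Si2O6 = 1.10*24.305 + 0.90*55.845 + 2*28.085 + 6*15.999 = 229.160 g/mol.
Each formula unit contains 0.90 Fe, equivalent to 0.90/1 = 0.9000 mol FeO.
M(FeO) = 1×55.845 + 1×15.999 = 71.844 g/mol.
Mass of FeO per formula unit = 0.9000 × 71.844 = 64.660 g.
FeO wt% = 64.660 / 229.160 × 100 = 28.22%.

28.22 wt%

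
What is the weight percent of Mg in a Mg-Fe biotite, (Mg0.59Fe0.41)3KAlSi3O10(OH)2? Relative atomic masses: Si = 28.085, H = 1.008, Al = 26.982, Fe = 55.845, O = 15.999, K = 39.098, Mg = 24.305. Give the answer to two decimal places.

9.43 wt%

M((Mg0.59Fe0.41)3KAlSi3O10(OH)2) = 456.048 g/mol.
Mg contributes 1.77 × 24.305 = 43.020 g per mole.
43.020/456.048 = 0.0943 → 9.43%.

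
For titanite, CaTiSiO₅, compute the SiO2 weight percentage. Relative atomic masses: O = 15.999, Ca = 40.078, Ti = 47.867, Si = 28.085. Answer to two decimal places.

Formula mass = 196.025 g/mol.
1 Si → 1.0000 mol SiO2 per formula unit; M(SiO2) = 60.083, so SiO2 mass = 60.083 g.
60.083/196.025 × 100 = 30.65 wt%.

30.65 wt%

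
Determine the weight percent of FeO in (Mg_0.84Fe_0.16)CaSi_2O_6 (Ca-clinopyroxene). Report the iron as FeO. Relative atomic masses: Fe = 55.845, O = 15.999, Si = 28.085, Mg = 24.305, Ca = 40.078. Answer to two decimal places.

5.19 wt%

Formula mass = 221.593 g/mol.
0.16 Fe → 0.1600 mol FeO per formula unit; M(FeO) = 71.844, so FeO mass = 11.495 g.
11.495/221.593 × 100 = 5.19 wt%.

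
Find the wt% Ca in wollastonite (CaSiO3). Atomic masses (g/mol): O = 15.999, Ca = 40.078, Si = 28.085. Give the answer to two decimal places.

Molar mass of CaSiO3: 1×40.078 + 1×28.085 + 3×15.999 = 116.160 g/mol.
Mass of Ca per formula unit: 1 × 40.078 = 40.078 g.
Weight fraction Ca = 40.078 / 116.160 = 0.3450.

34.50 mass %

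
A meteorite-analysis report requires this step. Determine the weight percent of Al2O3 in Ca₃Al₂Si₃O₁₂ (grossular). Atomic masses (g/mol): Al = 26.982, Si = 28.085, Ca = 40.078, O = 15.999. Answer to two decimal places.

M(Ca₃Al₂Si₃O₁₂) = 450.441 g/mol; M(Al2O3) = 101.961 g/mol.
Moles Al2O3 per formula unit = 2 Al ÷ 2 = 1.0000.
Al2O3 fraction = (1.0000 × 101.961) / 450.441 = 101.961/450.441 = 0.2264.

22.64 wt%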